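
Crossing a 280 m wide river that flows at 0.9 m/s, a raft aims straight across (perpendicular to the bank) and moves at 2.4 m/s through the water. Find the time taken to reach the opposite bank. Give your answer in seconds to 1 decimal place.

116.7 s

The component of the raft's velocity perpendicular to the bank is 2.4 m/s.
Only the cross-stream component determines the crossing time; the current contributes nothing perpendicular to the bank.
Time = 280 / 2.400 = 116.667 s.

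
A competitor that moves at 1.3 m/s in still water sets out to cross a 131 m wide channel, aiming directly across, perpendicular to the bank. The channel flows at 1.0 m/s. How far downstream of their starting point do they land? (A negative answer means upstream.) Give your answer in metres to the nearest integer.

101 m

Perpendicular speed = 1.300 m/s; crossing time = 131 / 1.300 = 100.769 s.
Net downstream speed = 1.000 m/s.
Drift = 1.000 × 100.769 = 100.769 m (downstream).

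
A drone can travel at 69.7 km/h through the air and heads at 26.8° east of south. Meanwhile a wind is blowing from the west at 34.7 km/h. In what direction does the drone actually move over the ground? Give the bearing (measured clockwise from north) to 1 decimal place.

133.3°

Taking east as x and north as y: velocity relative to the air = (31.426, -62.213) km/h; the air relative to ground = (34.700, 0.000) km/h.
Velocity relative to ground = (31.426, -62.213) + (34.700, 0.000) = (66.126, -62.213) km/h.
Bearing = atan2(66.13, -62.21) = 133.25° clockwise from north.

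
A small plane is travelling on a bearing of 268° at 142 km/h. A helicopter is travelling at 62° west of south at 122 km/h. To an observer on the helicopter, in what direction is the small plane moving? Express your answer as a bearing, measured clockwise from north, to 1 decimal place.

Taking east as x and north as y: small plane velocity = (-141.913, -4.956) km/h; helicopter velocity = (-107.720, -57.276) km/h.
Velocity of small plane relative to helicopter = (-141.913, -4.956) − (-107.720, -57.276) = (-34.194, 52.320) km/h.
Bearing = atan2(-34.19, 52.32) = 326.83° clockwise from north.

326.8°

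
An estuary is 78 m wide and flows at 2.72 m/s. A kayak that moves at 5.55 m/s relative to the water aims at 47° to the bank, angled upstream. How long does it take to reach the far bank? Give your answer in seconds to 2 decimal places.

19.22 s

The component of the kayak's velocity perpendicular to the bank is 5.55 × sin 47° = 4.059 m/s.
Only the cross-stream component determines the crossing time; the current contributes nothing perpendicular to the bank.
Time = 78 / 4.059 = 19.216 s.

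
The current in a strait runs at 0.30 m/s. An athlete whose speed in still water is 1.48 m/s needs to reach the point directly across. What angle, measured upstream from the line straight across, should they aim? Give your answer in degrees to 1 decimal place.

11.7°

To cancel the current, the upstream component of the athlete's velocity must equal the flow: 1.48 sin θ = 0.30.
sin θ = 0.30 / 1.48 = 0.2027.
θ = arcsin(0.2027) = 11.695°.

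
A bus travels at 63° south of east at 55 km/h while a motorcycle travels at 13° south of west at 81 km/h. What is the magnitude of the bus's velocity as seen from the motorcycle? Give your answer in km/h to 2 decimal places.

Taking east as x and north as y: bus velocity = (24.969, -49.005) km/h; motorcycle velocity = (-78.924, -18.221) km/h.
Velocity of bus relative to motorcycle = (24.969, -49.005) − (-78.924, -18.221) = (103.893, -30.784) km/h.
Magnitude = |(103.893, -30.784)| = 108.358 km/h.

108.36 km/h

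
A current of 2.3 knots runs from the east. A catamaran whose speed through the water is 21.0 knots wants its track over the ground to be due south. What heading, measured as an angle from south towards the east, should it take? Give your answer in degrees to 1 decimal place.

The current pushes perpendicular to the desired track; the heading must have a component into the current equal to 2.3 knots: 21.0 sin θ = 2.3.
sin θ = 0.1095, so θ = 6.288°.

6.3°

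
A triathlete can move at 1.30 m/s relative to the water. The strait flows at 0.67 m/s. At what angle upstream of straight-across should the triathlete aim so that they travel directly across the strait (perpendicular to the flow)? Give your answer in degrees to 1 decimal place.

31.0°

To cancel the current, the upstream component of the triathlete's velocity must equal the flow: 1.30 sin θ = 0.67.
sin θ = 0.67 / 1.30 = 0.5154.
θ = arcsin(0.5154) = 31.023°.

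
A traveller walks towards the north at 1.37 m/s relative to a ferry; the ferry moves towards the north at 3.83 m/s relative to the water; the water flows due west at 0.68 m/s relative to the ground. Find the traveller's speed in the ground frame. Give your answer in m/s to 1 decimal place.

5.2 m/s

In east/north components (m/s): traveller relative to ferry = (0.000, 1.370); ferry relative to water = (0.000, 3.830); water relative to ground = (-0.680, 0.000).
Sum = (-0.680, 5.200) m/s.
Speed = |(-0.680, 5.200)| = 5.244 m/s.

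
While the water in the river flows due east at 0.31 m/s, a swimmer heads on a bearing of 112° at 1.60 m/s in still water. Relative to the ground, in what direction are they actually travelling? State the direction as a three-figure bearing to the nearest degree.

Taking east as x and north as y: velocity relative to the water = (1.483, -0.599) m/s; the water relative to ground = (0.310, 0.000) m/s.
Velocity relative to ground = (1.483, -0.599) + (0.310, 0.000) = (1.793, -0.599) m/s.
Bearing = atan2(1.79, -0.60) = 108.48° clockwise from north.

108°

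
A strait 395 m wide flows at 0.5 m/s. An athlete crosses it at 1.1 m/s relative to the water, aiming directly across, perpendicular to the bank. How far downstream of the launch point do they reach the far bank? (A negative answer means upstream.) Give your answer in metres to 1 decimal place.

Perpendicular speed = 1.100 m/s; crossing time = 395 / 1.100 = 359.091 s.
Net downstream speed = 0.500 m/s.
Drift = 0.500 × 359.091 = 179.545 m (downstream).

179.5 m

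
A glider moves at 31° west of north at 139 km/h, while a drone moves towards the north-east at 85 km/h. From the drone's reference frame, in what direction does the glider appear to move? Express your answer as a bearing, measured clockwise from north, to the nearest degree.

Taking east as x and north as y: glider velocity = (-71.590, 119.146) km/h; drone velocity = (60.104, 60.104) km/h.
Velocity of glider relative to drone = (-71.590, 119.146) − (60.104, 60.104) = (-131.694, 59.042) km/h.
Bearing = atan2(-131.69, 59.04) = 294.15° clockwise from north.

294°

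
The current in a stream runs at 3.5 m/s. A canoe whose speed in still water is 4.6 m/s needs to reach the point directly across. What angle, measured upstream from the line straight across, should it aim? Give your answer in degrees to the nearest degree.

50°

To cancel the current, the upstream component of the canoe's velocity must equal the flow: 4.6 sin θ = 3.5.
sin θ = 3.5 / 4.6 = 0.7609.
θ = arcsin(0.7609) = 49.541°.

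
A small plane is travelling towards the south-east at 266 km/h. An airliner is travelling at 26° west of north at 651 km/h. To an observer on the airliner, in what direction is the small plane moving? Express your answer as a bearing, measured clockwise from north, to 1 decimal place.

148.5°

Taking east as x and north as y: small plane velocity = (188.090, -188.090) km/h; airliner velocity = (-285.380, 585.115) km/h.
Velocity of small plane relative to airliner = (188.090, -188.090) − (-285.380, 585.115) = (473.470, -773.205) km/h.
Bearing = atan2(473.47, -773.21) = 148.52° clockwise from north.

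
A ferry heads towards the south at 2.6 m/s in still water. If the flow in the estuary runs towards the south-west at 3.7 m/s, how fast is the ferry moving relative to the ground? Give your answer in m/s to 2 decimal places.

Taking east as x and north as y: velocity relative to the water = (0.000, -2.600) m/s; the water relative to ground = (-2.616, -2.616) m/s.
Velocity relative to ground = (0.000, -2.600) + (-2.616, -2.616) = (-2.616, -5.216) m/s.
Speed = |(-2.616, -5.216)| = 5.836 m/s.

5.84 m/s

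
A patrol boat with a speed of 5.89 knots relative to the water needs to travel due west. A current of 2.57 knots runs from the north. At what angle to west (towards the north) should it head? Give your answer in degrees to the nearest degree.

26°

The current pushes perpendicular to the desired track; the heading must have a component into the current equal to 2.57 knots: 5.89 sin θ = 2.57.
sin θ = 0.4363, so θ = 25.870°.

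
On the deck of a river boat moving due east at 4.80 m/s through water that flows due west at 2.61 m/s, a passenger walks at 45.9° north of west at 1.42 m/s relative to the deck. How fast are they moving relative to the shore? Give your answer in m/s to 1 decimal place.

1.6 m/s

In east/north components (m/s): passenger relative to river boat = (-0.988, 1.020); river boat relative to water = (4.800, 0.000); water relative to ground = (-2.610, 0.000).
Sum = (1.202, 1.020) m/s.
Speed = |(1.202, 1.020)| = 1.576 m/s.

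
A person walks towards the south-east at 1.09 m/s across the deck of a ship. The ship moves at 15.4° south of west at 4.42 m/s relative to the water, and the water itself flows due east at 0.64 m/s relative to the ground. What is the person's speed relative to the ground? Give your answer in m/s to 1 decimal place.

3.5 m/s

In east/north components (m/s): person relative to ship = (0.771, -0.771); ship relative to water = (-4.261, -1.174); water relative to ground = (0.640, 0.000).
Sum = (-2.851, -1.945) m/s.
Speed = |(-2.851, -1.945)| = 3.451 m/s.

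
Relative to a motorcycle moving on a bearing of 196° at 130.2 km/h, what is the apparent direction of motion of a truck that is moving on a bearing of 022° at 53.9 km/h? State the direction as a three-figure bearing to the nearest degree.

Taking east as x and north as y: truck velocity = (20.191, 49.975) km/h; motorcycle velocity = (-35.888, -125.156) km/h.
Velocity of truck relative to motorcycle = (20.191, 49.975) − (-35.888, -125.156) = (56.079, 175.131) km/h.
Bearing = atan2(56.08, 175.13) = 17.76° clockwise from north.

018°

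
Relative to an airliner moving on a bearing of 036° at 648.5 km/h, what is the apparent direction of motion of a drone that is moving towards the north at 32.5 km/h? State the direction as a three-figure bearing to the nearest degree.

218°

Taking east as x and north as y: drone velocity = (0.000, 32.500) km/h; airliner velocity = (381.179, 524.648) km/h.
Velocity of drone relative to airliner = (0.000, 32.500) − (381.179, 524.648) = (-381.179, -492.148) km/h.
Bearing = atan2(-381.18, -492.15) = 217.76° clockwise from north.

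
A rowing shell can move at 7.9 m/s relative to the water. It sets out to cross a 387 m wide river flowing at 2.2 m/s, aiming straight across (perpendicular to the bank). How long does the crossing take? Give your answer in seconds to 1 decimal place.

The component of the rowing shell's velocity perpendicular to the bank is 7.9 m/s.
Only the cross-stream component determines the crossing time; the current contributes nothing perpendicular to the bank.
Time = 387 / 7.900 = 48.987 s.

49.0 s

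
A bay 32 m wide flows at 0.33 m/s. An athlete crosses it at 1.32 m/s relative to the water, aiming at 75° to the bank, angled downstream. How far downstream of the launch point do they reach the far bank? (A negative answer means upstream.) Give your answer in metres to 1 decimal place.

Perpendicular speed = 1.275 m/s; crossing time = 32 / 1.275 = 25.098 s.
Net downstream speed = 0.672 m/s.
Drift = 0.672 × 25.098 = 16.857 m (downstream).

16.9 m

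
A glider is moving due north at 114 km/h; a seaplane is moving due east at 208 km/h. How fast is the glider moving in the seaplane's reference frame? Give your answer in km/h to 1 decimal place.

Taking east as x and north as y: glider velocity = (0.000, 114.000) km/h; seaplane velocity = (208.000, 0.000) km/h.
Velocity of glider relative to seaplane = (0.000, 114.000) − (208.000, 0.000) = (-208.000, 114.000) km/h.
Magnitude = |(-208.000, 114.000)| = 237.192 km/h.

237.2 km/h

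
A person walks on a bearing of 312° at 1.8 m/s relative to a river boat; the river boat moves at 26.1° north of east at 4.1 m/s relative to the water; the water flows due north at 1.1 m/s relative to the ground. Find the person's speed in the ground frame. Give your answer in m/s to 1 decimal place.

4.7 m/s

In east/north components (m/s): person relative to river boat = (-1.338, 1.204); river boat relative to water = (3.682, 1.804); water relative to ground = (0.000, 1.100).
Sum = (2.344, 4.108) m/s.
Speed = |(2.344, 4.108)| = 4.730 m/s.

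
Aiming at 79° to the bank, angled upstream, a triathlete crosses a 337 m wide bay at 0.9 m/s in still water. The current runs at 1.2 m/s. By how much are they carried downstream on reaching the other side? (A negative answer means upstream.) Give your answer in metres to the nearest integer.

Perpendicular speed = 0.883 m/s; crossing time = 337 / 0.883 = 381.453 s.
Net downstream speed = 1.028 m/s.
Drift = 1.028 × 381.453 = 392.237 m (downstream).

392 m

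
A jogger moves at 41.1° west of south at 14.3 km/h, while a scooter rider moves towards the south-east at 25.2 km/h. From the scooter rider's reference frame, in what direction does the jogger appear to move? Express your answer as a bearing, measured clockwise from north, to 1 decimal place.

284.5°

Taking east as x and north as y: jogger velocity = (-9.400, -10.776) km/h; scooter rider velocity = (17.819, -17.819) km/h.
Velocity of jogger relative to scooter rider = (-9.400, -10.776) − (17.819, -17.819) = (-27.220, 7.043) km/h.
Bearing = atan2(-27.22, 7.04) = 284.51° clockwise from north.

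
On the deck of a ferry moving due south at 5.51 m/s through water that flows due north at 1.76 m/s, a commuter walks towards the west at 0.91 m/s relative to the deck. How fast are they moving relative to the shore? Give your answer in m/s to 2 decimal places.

3.86 m/s

In east/north components (m/s): commuter relative to ferry = (-0.910, 0.000); ferry relative to water = (0.000, -5.510); water relative to ground = (0.000, 1.760).
Sum = (-0.910, -3.750) m/s.
Speed = |(-0.910, -3.750)| = 3.859 m/s.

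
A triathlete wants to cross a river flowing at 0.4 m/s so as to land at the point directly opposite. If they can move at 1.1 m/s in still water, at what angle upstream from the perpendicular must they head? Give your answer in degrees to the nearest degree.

21°

To cancel the current, the upstream component of the triathlete's velocity must equal the flow: 1.1 sin θ = 0.4.
sin θ = 0.4 / 1.1 = 0.3636.
θ = arcsin(0.3636) = 21.324°.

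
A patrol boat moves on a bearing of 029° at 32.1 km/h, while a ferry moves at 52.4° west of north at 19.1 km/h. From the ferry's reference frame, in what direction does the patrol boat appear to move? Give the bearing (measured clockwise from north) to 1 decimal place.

Taking east as x and north as y: patrol boat velocity = (15.562, 28.075) km/h; ferry velocity = (-15.133, 11.654) km/h.
Velocity of patrol boat relative to ferry = (15.562, 28.075) − (-15.133, 11.654) = (30.695, 16.422) km/h.
Bearing = atan2(30.70, 16.42) = 61.85° clockwise from north.

061.9°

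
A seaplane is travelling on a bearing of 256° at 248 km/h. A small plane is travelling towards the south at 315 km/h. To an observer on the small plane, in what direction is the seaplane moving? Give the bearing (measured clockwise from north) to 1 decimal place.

316.7°

Taking east as x and north as y: seaplane velocity = (-240.633, -59.997) km/h; small plane velocity = (0.000, -315.000) km/h.
Velocity of seaplane relative to small plane = (-240.633, -59.997) − (0.000, -315.000) = (-240.633, 255.003) km/h.
Bearing = atan2(-240.63, 255.00) = 316.66° clockwise from north.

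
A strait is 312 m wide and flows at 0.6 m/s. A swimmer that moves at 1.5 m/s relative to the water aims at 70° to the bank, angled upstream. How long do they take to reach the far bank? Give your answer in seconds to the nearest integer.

221 s

The component of the swimmer's velocity perpendicular to the bank is 1.5 × sin 70° = 1.410 m/s.
The current is parallel to the bank, so it does not affect the crossing time.
Time = 312 / 1.410 = 221.349 s.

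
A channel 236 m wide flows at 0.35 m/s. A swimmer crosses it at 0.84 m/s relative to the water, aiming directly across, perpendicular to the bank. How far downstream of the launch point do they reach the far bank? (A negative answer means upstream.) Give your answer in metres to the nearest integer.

Perpendicular speed = 0.840 m/s; crossing time = 236 / 0.840 = 280.952 s.
Net downstream speed = 0.350 m/s.
Drift = 0.350 × 280.952 = 98.333 m (downstream).

98 m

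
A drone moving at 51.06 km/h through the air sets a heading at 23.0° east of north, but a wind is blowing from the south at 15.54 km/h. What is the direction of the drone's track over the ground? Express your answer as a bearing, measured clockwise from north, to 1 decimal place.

017.7°

Taking east as x and north as y: velocity relative to the air = (19.951, 47.001) km/h; the air relative to ground = (0.000, 15.540) km/h.
Velocity relative to ground = (19.951, 47.001) + (0.000, 15.540) = (19.951, 62.541) km/h.
Bearing = atan2(19.95, 62.54) = 17.69° clockwise from north.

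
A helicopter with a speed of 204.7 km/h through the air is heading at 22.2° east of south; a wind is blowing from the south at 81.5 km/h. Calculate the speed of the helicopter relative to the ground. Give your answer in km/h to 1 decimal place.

Taking east as x and north as y: velocity relative to the air = (77.344, -189.526) km/h; the air relative to ground = (0.000, 81.500) km/h.
Velocity relative to ground = (77.344, -189.526) + (0.000, 81.500) = (77.344, -108.026) km/h.
Speed = |(77.344, -108.026)| = 132.860 km/h.

132.9 km/h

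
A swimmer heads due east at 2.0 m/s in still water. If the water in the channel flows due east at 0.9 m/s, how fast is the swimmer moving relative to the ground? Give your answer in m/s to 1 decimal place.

Taking east as x and north as y: velocity relative to the water = (2.000, 0.000) m/s; the water relative to ground = (0.900, 0.000) m/s.
Velocity relative to ground = (2.000, 0.000) + (0.900, 0.000) = (2.900, 0.000) m/s.
Speed = |(2.900, 0.000)| = 2.900 m/s.

2.9 m/s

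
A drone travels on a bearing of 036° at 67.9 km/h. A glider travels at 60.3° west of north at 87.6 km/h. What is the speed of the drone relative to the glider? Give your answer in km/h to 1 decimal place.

Taking east as x and north as y: drone velocity = (39.911, 54.932) km/h; glider velocity = (-76.092, 43.402) km/h.
Velocity of drone relative to glider = (39.911, 54.932) − (-76.092, 43.402) = (116.003, 11.530) km/h.
Magnitude = |(116.003, 11.530)| = 116.574 km/h.

116.6 km/h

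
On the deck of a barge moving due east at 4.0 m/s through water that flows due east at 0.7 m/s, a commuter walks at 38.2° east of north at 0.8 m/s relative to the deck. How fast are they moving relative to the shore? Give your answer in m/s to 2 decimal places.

In east/north components (m/s): commuter relative to barge = (0.495, 0.629); barge relative to water = (4.000, 0.000); water relative to ground = (0.700, 0.000).
Sum = (5.195, 0.629) m/s.
Speed = |(5.195, 0.629)| = 5.233 m/s.

5.23 m/s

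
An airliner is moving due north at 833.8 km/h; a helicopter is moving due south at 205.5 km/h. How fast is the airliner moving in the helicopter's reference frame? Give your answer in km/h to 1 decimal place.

Taking east as x and north as y: airliner velocity = (0.000, 833.800) km/h; helicopter velocity = (0.000, -205.500) km/h.
Velocity of airliner relative to helicopter = (0.000, 833.800) − (0.000, -205.500) = (0.000, 1039.300) km/h.
Magnitude = |(0.000, 1039.300)| = 1039.300 km/h.

1039.3 km/h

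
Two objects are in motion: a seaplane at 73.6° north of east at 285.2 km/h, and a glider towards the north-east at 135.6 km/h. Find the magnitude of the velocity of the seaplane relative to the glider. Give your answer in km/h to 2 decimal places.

Taking east as x and north as y: seaplane velocity = (80.524, 273.596) km/h; glider velocity = (95.884, 95.884) km/h.
Velocity of seaplane relative to glider = (80.524, 273.596) − (95.884, 95.884) = (-15.360, 177.713) km/h.
Magnitude = |(-15.360, 177.713)| = 178.375 km/h.

178.38 km/h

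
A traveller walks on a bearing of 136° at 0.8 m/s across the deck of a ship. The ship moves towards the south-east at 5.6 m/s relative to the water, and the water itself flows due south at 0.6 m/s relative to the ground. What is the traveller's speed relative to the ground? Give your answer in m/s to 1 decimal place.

In east/north components (m/s): traveller relative to ship = (0.556, -0.575); ship relative to water = (3.960, -3.960); water relative to ground = (0.000, -0.600).
Sum = (4.516, -5.135) m/s.
Speed = |(4.516, -5.135)| = 6.838 m/s.

6.8 m/s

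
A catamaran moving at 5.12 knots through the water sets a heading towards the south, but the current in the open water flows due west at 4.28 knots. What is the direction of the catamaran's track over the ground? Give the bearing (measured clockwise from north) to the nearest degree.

Taking east as x and north as y: velocity relative to the water = (0.000, -5.120) knots; the water relative to ground = (-4.280, 0.000) knots.
Velocity relative to ground = (0.000, -5.120) + (-4.280, 0.000) = (-4.280, -5.120) knots.
Bearing = atan2(-4.28, -5.12) = 219.89° clockwise from north.

220°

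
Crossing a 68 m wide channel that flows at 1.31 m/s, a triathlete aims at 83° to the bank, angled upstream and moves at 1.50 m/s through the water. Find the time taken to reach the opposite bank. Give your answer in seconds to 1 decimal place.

45.7 s

The component of the triathlete's velocity perpendicular to the bank is 1.50 × sin 83° = 1.489 m/s.
Only the cross-stream component determines the crossing time; the current contributes nothing perpendicular to the bank.
Time = 68 / 1.489 = 45.674 s.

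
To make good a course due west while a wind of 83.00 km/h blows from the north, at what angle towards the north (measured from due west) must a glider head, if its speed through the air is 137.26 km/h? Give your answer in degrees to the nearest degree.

The wind pushes perpendicular to the desired track; the heading must have a component into the wind equal to 83.00 km/h: 137.26 sin θ = 83.00.
sin θ = 0.6047, so θ = 37.207°.

37°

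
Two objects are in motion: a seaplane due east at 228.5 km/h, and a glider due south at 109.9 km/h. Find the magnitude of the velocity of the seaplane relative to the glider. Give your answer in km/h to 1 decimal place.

253.6 km/h

Taking east as x and north as y: seaplane velocity = (228.500, 0.000) km/h; glider velocity = (0.000, -109.900) km/h.
Velocity of seaplane relative to glider = (228.500, 0.000) − (0.000, -109.900) = (228.500, 109.900) km/h.
Magnitude = |(228.500, 109.900)| = 253.555 km/h.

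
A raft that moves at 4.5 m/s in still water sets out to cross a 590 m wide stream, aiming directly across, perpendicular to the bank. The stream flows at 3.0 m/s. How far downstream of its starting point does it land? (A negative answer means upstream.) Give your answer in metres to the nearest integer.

393 m

Perpendicular speed = 4.500 m/s; crossing time = 590 / 4.500 = 131.111 s.
Net downstream speed = 3.000 m/s.
Drift = 3.000 × 131.111 = 393.333 m (downstream).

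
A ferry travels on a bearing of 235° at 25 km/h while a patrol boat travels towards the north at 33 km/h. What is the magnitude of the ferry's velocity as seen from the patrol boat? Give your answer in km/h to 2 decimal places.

51.58 km/h

Taking east as x and north as y: ferry velocity = (-20.479, -14.339) km/h; patrol boat velocity = (0.000, 33.000) km/h.
Velocity of ferry relative to patrol boat = (-20.479, -14.339) − (0.000, 33.000) = (-20.479, -47.339) km/h.
Magnitude = |(-20.479, -47.339)| = 51.579 km/h.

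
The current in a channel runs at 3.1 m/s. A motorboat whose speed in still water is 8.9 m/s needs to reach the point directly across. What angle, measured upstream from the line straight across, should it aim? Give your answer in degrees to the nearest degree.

To cancel the current, the upstream component of the motorboat's velocity must equal the flow: 8.9 sin θ = 3.1.
sin θ = 3.1 / 8.9 = 0.3483.
θ = arcsin(0.3483) = 20.384°.

20°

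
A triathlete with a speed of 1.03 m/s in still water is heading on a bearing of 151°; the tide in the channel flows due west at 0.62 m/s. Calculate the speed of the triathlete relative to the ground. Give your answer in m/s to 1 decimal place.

Taking east as x and north as y: velocity relative to the water = (0.499, -0.901) m/s; the water relative to ground = (-0.620, 0.000) m/s.
Velocity relative to ground = (0.499, -0.901) + (-0.620, 0.000) = (-0.121, -0.901) m/s.
Speed = |(-0.121, -0.901)| = 0.909 m/s.

0.9 m/s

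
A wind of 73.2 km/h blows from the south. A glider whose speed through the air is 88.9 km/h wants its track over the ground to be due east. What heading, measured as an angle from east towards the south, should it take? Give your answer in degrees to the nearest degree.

55°

The wind pushes perpendicular to the desired track; the heading must have a component into the wind equal to 73.2 km/h: 88.9 sin θ = 73.2.
sin θ = 0.8234, so θ = 55.426°.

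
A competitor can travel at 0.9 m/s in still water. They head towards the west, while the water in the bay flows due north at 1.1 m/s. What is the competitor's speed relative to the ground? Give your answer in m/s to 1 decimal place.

Taking east as x and north as y: velocity relative to the water = (-0.900, 0.000) m/s; the water relative to ground = (0.000, 1.100) m/s.
Velocity relative to ground = (-0.900, 0.000) + (0.000, 1.100) = (-0.900, 1.100) m/s.
Speed = |(-0.900, 1.100)| = 1.421 m/s.

1.4 m/s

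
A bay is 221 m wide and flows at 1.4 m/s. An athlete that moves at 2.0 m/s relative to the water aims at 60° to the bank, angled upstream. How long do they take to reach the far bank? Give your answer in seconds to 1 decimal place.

127.6 s

The component of the athlete's velocity perpendicular to the bank is 2.0 × sin 60° = 1.732 m/s.
The flow acts along the bank and has no component across it.
Time = 221 / 1.732 = 127.594 s.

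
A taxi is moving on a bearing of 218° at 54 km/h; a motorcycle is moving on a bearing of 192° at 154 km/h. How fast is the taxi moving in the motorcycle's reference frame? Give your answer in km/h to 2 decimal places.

Taking east as x and north as y: taxi velocity = (-33.246, -42.553) km/h; motorcycle velocity = (-32.018, -150.635) km/h.
Velocity of taxi relative to motorcycle = (-33.246, -42.553) − (-32.018, -150.635) = (-1.227, 108.082) km/h.
Magnitude = |(-1.227, 108.082)| = 108.089 km/h.

108.09 km/h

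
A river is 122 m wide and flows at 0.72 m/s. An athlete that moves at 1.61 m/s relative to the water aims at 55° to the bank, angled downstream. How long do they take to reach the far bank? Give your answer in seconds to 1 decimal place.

92.5 s

The component of the athlete's velocity perpendicular to the bank is 1.61 × sin 55° = 1.319 m/s.
The flow acts along the bank and has no component across it.
Time = 122 / 1.319 = 92.506 s.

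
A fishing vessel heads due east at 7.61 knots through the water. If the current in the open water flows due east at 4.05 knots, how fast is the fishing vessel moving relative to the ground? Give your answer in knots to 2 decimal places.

Taking east as x and north as y: velocity relative to the water = (7.610, 0.000) knots; the water relative to ground = (4.050, 0.000) knots.
Velocity relative to ground = (7.610, 0.000) + (4.050, 0.000) = (11.660, 0.000) knots.
Speed = |(11.660, 0.000)| = 11.660 knots.

11.66 knots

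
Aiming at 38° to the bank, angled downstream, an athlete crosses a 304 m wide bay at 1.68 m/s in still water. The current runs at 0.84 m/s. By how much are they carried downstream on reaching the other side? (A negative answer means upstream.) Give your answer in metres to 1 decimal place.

Perpendicular speed = 1.034 m/s; crossing time = 304 / 1.034 = 293.915 s.
Net downstream speed = 2.164 m/s.
Drift = 2.164 × 293.915 = 635.991 m (downstream).

636.0 m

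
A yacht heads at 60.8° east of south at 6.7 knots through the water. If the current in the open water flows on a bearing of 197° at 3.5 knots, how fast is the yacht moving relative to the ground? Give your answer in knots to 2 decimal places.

8.19 knots

Taking east as x and north as y: velocity relative to the water = (5.849, -3.269) knots; the water relative to ground = (-1.023, -3.347) knots.
Velocity relative to ground = (5.849, -3.269) + (-1.023, -3.347) = (4.825, -6.616) knots.
Speed = |(4.825, -6.616)| = 8.188 knots.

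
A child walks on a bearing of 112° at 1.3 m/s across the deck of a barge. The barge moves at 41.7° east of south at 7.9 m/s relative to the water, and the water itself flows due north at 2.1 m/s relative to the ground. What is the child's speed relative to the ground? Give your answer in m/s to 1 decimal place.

In east/north components (m/s): child relative to barge = (1.205, -0.487); barge relative to water = (5.255, -5.898); water relative to ground = (0.000, 2.100).
Sum = (6.461, -4.285) m/s.
Speed = |(6.461, -4.285)| = 7.753 m/s.

7.8 m/s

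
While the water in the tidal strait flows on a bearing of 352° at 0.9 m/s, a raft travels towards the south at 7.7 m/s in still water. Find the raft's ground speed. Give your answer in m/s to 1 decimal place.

Taking east as x and north as y: velocity relative to the water = (0.000, -7.700) m/s; the water relative to ground = (-0.125, 0.891) m/s.
Velocity relative to ground = (0.000, -7.700) + (-0.125, 0.891) = (-0.125, -6.809) m/s.
Speed = |(-0.125, -6.809)| = 6.810 m/s.

6.8 m/s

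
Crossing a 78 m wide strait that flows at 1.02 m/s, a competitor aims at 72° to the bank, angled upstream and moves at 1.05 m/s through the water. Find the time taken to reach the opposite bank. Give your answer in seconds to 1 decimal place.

The component of the competitor's velocity perpendicular to the bank is 1.05 × sin 72° = 0.999 m/s.
The flow acts along the bank and has no component across it.
Time = 78 / 0.999 = 78.109 s.

78.1 s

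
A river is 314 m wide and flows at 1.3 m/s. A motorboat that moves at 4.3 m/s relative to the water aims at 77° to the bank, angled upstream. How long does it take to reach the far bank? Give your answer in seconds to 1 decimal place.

The component of the motorboat's velocity perpendicular to the bank is 4.3 × sin 77° = 4.190 m/s.
The flow acts along the bank and has no component across it.
Time = 314 / 4.190 = 74.944 s.

74.9 s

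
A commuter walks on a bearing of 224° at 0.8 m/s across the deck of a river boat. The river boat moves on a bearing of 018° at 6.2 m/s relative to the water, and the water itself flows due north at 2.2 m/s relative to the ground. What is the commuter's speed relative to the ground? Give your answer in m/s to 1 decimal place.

In east/north components (m/s): commuter relative to river boat = (-0.556, -0.575); river boat relative to water = (1.916, 5.897); water relative to ground = (0.000, 2.200).
Sum = (1.360, 7.521) m/s.
Speed = |(1.360, 7.521)| = 7.643 m/s.

7.6 m/s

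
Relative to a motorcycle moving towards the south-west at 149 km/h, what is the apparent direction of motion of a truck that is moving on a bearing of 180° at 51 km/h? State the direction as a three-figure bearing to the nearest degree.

Taking east as x and north as y: truck velocity = (0.000, -51.000) km/h; motorcycle velocity = (-105.359, -105.359) km/h.
Velocity of truck relative to motorcycle = (0.000, -51.000) − (-105.359, -105.359) = (105.359, 54.359) km/h.
Bearing = atan2(105.36, 54.36) = 62.71° clockwise from north.

063°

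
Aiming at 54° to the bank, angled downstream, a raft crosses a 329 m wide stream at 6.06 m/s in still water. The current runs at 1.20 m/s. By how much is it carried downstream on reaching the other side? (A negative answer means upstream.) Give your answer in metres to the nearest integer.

320 m

Perpendicular speed = 4.903 m/s; crossing time = 329 / 4.903 = 67.107 s.
Net downstream speed = 4.762 m/s.
Drift = 4.762 × 67.107 = 319.560 m (downstream).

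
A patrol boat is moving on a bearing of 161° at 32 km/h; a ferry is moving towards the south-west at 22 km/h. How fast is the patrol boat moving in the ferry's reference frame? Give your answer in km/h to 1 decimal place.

29.8 km/h

Taking east as x and north as y: patrol boat velocity = (10.418, -30.257) km/h; ferry velocity = (-15.556, -15.556) km/h.
Velocity of patrol boat relative to ferry = (10.418, -30.257) − (-15.556, -15.556) = (25.975, -14.700) km/h.
Magnitude = |(25.975, -14.700)| = 29.846 km/h.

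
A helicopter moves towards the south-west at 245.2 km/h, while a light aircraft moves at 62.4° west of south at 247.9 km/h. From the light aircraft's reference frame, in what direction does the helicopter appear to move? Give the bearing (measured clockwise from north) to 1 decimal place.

Taking east as x and north as y: helicopter velocity = (-173.383, -173.383) km/h; light aircraft velocity = (-219.690, -114.851) km/h.
Velocity of helicopter relative to light aircraft = (-173.383, -173.383) − (-219.690, -114.851) = (46.307, -58.531) km/h.
Bearing = atan2(46.31, -58.53) = 141.65° clockwise from north.

141.7°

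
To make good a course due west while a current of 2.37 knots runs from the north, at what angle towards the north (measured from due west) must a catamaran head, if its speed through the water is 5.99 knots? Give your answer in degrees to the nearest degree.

23°

The current pushes perpendicular to the desired track; the heading must have a component into the current equal to 2.37 knots: 5.99 sin θ = 2.37.
sin θ = 0.3957, so θ = 23.307°.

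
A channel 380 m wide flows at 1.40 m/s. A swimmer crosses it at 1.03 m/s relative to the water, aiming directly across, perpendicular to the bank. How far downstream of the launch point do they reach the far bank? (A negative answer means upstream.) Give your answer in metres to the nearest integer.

517 m

Perpendicular speed = 1.030 m/s; crossing time = 380 / 1.030 = 368.932 s.
Net downstream speed = 1.400 m/s.
Drift = 1.400 × 368.932 = 516.505 m (downstream).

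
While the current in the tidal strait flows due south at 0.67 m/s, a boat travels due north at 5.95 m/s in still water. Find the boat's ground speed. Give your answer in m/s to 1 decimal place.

Taking east as x and north as y: velocity relative to the water = (0.000, 5.950) m/s; the water relative to ground = (0.000, -0.670) m/s.
Velocity relative to ground = (0.000, 5.950) + (0.000, -0.670) = (0.000, 5.280) m/s.
Speed = |(0.000, 5.280)| = 5.280 m/s.

5.3 m/s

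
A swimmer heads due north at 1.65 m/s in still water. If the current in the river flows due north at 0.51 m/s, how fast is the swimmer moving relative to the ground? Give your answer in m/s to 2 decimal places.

Taking east as x and north as y: velocity relative to the water = (0.000, 1.650) m/s; the water relative to ground = (0.000, 0.510) m/s.
Velocity relative to ground = (0.000, 1.650) + (0.000, 0.510) = (0.000, 2.160) m/s.
Speed = |(0.000, 2.160)| = 2.160 m/s.

2.16 m/s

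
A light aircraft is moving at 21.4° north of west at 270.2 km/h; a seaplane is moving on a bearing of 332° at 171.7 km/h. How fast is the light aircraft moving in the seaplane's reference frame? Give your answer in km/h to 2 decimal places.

178.99 km/h

Taking east as x and north as y: light aircraft velocity = (-251.571, 98.590) km/h; seaplane velocity = (-80.608, 151.602) km/h.
Velocity of light aircraft relative to seaplane = (-251.571, 98.590) − (-80.608, 151.602) = (-170.963, -53.012) km/h.
Magnitude = |(-170.963, -53.012)| = 178.993 km/h.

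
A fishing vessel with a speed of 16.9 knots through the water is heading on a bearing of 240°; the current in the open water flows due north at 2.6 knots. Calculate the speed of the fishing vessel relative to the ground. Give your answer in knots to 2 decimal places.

15.76 knots

Taking east as x and north as y: velocity relative to the water = (-14.636, -8.450) knots; the water relative to ground = (0.000, 2.600) knots.
Velocity relative to ground = (-14.636, -8.450) + (0.000, 2.600) = (-14.636, -5.850) knots.
Speed = |(-14.636, -5.850)| = 15.762 knots.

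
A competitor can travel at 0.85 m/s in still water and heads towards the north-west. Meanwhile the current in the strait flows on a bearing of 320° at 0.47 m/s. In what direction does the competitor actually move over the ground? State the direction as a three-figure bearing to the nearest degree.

Taking east as x and north as y: velocity relative to the water = (-0.601, 0.601) m/s; the water relative to ground = (-0.302, 0.360) m/s.
Velocity relative to ground = (-0.601, 0.601) + (-0.302, 0.360) = (-0.903, 0.961) m/s.
Bearing = atan2(-0.90, 0.96) = 316.78° clockwise from north.

317°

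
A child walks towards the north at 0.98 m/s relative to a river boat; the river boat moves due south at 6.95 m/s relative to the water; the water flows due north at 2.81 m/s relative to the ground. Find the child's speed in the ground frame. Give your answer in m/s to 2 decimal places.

In east/north components (m/s): child relative to river boat = (0.000, 0.980); river boat relative to water = (0.000, -6.950); water relative to ground = (0.000, 2.810).
Sum = (0.000, -3.160) m/s.
Speed = |(0.000, -3.160)| = 3.160 m/s.

3.16 m/s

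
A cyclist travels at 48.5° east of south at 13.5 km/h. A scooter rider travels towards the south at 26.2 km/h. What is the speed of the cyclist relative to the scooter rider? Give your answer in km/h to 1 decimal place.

Taking east as x and north as y: cyclist velocity = (10.111, -8.945) km/h; scooter rider velocity = (0.000, -26.200) km/h.
Velocity of cyclist relative to scooter rider = (10.111, -8.945) − (0.000, -26.200) = (10.111, 17.255) km/h.
Magnitude = |(10.111, 17.255)| = 19.999 km/h.

20.0 km/h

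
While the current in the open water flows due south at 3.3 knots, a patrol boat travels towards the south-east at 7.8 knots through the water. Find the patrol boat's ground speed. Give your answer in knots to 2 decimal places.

10.40 knots

Taking east as x and north as y: velocity relative to the water = (5.515, -5.515) knots; the water relative to ground = (0.000, -3.300) knots.
Velocity relative to ground = (5.515, -5.515) + (0.000, -3.300) = (5.515, -8.815) knots.
Speed = |(5.515, -8.815)| = 10.399 knots.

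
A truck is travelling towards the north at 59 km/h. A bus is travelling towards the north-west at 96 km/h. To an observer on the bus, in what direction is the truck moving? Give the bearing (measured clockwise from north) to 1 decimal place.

097.5°

Taking east as x and north as y: truck velocity = (0.000, 59.000) km/h; bus velocity = (-67.882, 67.882) km/h.
Velocity of truck relative to bus = (0.000, 59.000) − (-67.882, 67.882) = (67.882, -8.882) km/h.
Bearing = atan2(67.88, -8.88) = 97.45° clockwise from north.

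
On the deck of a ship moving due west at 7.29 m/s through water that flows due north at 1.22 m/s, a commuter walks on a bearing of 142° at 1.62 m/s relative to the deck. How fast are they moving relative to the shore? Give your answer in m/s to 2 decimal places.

6.29 m/s

In east/north components (m/s): commuter relative to ship = (0.997, -1.277); ship relative to water = (-7.290, 0.000); water relative to ground = (0.000, 1.220).
Sum = (-6.293, -0.057) m/s.
Speed = |(-6.293, -0.057)| = 6.293 m/s.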